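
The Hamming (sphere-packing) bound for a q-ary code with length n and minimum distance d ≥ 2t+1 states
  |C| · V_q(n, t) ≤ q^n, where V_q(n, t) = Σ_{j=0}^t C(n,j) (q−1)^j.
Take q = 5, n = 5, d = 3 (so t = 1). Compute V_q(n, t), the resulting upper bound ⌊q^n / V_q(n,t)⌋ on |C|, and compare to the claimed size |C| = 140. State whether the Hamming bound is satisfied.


V_q(n, t) = 21, q^n = 3125, Hamming bound = 148, |C| = 140 ≤ bound (satisfied).

Step 1: Compute V_q(n, t) = Σ_{j=0}^1 C(n, j) (q−1)^j.
  j = 0: C(5,0)·(4)^0 = 1·1 = 1.
  j = 1: C(5,1)·(4)^1 = 5·4 = 20.
  V_q(n, t) = 1 + 20 = 21.
Step 2: q^n = 5^5 = 3125.
Step 3: Hamming bound ⌊q^n / V_q(n,t)⌋ = ⌊3125/21⌋ = 148.
Step 4: Compare |C| = 140 to 148: satisfied.
The claimed |C| lies below the Hamming bound.


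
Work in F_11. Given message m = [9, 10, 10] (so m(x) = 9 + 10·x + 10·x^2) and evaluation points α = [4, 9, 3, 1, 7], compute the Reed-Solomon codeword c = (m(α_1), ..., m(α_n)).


c = [0, 7, 8, 7, 8]

Message polynomial: m(x) = 9 + 10·x + 10·x^2 (mod 11).
For each evaluation point α_i, compute m(α_i) mod 11:
  α_1 = 4: Horner steps 10 → 6 → 0, so m(4) = 0.
  α_2 = 9: Horner steps 10 → 1 → 7, so m(9) = 7.
  α_3 = 3: Horner steps 10 → 7 → 8, so m(3) = 8.
  α_4 = 1: Horner steps 10 → 9 → 7, so m(1) = 7.
  α_5 = 7: Horner steps 10 → 3 → 8, so m(7) = 8.
Codeword c = [0, 7, 8, 7, 8] ∈ F_11^5.


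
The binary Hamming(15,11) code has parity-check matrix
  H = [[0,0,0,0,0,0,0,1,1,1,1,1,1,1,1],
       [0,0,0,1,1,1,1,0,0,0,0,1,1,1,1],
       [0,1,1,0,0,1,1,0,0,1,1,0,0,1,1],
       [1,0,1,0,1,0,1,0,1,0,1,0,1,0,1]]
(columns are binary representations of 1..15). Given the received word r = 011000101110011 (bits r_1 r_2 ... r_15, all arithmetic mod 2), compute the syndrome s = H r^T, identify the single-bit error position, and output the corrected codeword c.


s = (1, 1, 1, 1)^T, error position = 15, corrected codeword c = 011000101110010

Compute s = H r^T mod 2 one row at a time:
  s_1 = 0 + 1 + 1 + 1 + 0 + 0 + 1 + 1 = 5 ≡ 1 (mod 2).
  s_2 = 0 + 0 + 0 + 1 + 0 + 0 + 1 + 1 = 3 ≡ 1 (mod 2).
  s_3 = 1 + 1 + 0 + 1 + 1 + 1 + 1 + 1 = 7 ≡ 1 (mod 2).
  s_4 = 0 + 1 + 0 + 1 + 1 + 1 + 0 + 1 = 5 ≡ 1 (mod 2).
s = (1, 1, 1, 1)^T — this equals column 15 of H (binary 1111), so error is at position 15.
Correct: flip bit 15 of r = 011000101110011 to get c = 011000101110010.


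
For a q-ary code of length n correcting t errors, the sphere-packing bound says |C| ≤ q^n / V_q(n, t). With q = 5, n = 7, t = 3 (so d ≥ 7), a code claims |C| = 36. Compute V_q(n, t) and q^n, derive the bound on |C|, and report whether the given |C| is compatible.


V_q(n, t) = 2605, q^n = 78125, Hamming bound = 29, |C| = 36 > bound (violated).

Step 1: Compute V_q(n, t) = Σ_{j=0}^3 C(n, j) (q−1)^j.
  j = 0: C(7,0)·(4)^0 = 1·1 = 1.
  j = 1: C(7,1)·(4)^1 = 7·4 = 28.
  j = 2: C(7,2)·(4)^2 = 21·16 = 336.
  j = 3: C(7,3)·(4)^3 = 35·64 = 2240.
  V_q(n, t) = 1 + 28 + 336 + 2240 = 2605.
Step 2: q^n = 5^7 = 78125.
Step 3: Hamming bound ⌊q^n / V_q(n,t)⌋ = ⌊78125/2605⌋ = 29.
Step 4: Compare |C| = 36 to 29: violated.
The claimed |C| lies above the Hamming bound, so no 5-ary code of length 7 with d ≥ 7 can have 36 codewords.


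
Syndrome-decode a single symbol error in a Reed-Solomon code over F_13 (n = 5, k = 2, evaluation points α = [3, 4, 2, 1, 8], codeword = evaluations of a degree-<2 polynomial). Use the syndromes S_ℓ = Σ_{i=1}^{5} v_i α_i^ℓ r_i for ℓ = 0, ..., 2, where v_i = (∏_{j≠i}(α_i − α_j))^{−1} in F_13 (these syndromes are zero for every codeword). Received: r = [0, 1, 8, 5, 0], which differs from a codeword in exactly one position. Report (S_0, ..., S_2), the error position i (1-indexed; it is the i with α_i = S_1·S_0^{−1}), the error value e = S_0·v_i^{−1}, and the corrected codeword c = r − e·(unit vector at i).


S = (8, 11, 7), error at position 1, error magnitude e = 2, c = [11, 1, 8, 5, 0].

Step 1: column multipliers v_i = (∏_{j≠i}(α_i − α_j))^{−1} mod 13.
  i = 1 (α = 3): (3−4)(3−2)(3−1)(3−8) = (−1)·1·2·(−5) = 10 ≡ 10, so v_1 = 10^{−1} = 4 (mod 13).
  i = 2 (α = 4): (4−3)(4−2)(4−1)(4−8) = 1·2·3·(−4) = −24 ≡ 2, so v_2 = 2^{−1} = 7 (mod 13).
  i = 3 (α = 2): (2−3)(2−4)(2−1)(2−8) = (−1)·(−2)·1·(−6) = −12 ≡ 1, so v_3 = 1^{−1} = 1 (mod 13).
  i = 4 (α = 1): (1−3)(1−4)(1−2)(1−8) = (−2)·(−3)·(−1)·(−7) = 42 ≡ 3, so v_4 = 3^{−1} = 9 (mod 13).
  i = 5 (α = 8): (8−3)(8−4)(8−2)(8−1) = 5·4·6·7 = 840 ≡ 8, so v_5 = 8^{−1} = 5 (mod 13).
  v = [4, 7, 1, 9, 5].
Step 2: syndromes of r = [0, 1, 8, 5, 0] (all sums mod 13).
  S_0 = Σ v_i r_i = 4·0 + 7·1 + 1·8 + 9·5 + 5·0 = 60 ≡ 8.
  S_1 = Σ v_i α_i r_i = 4·3·0 + 7·4·1 + 1·2·8 + 9·1·5 + 5·8·0 = 89 ≡ 11.
  α_i^2 mod 13 = [9, 3, 4, 1, 12].
  S_2 = Σ v_i α_i^2 r_i = 4·9·0 + 7·3·1 + 1·4·8 + 9·1·5 + 5·12·0 = 98 ≡ 7.
  S = (8, 11, 7) ≠ 0, so r is not a codeword (an error is present).
Step 3: locate the error. For a single error e at position i, S_ℓ = v_i·e·α_i^ℓ, so α_err = S_1/S_0.
  S_0^{−1} = 8^{−1} = 5 (mod 13), so α_err = 11·5 = 55 ≡ 3 = α_1. Error position i = 1.
  Consistency check: S_2/S_1 = 7·6 = 42 ≡ 3 = α_err ✓ (single-error assumption holds).
Step 4: error magnitude e = S_0/v_1 = S_0·∏_{j≠1}(α_1 − α_j) = 8·10 = 80 ≡ 2 (mod 13).
Step 5: correct position 1: c_1 = r_1 − e = 0 − 2 ≡ 11 (mod 13). Hence c = [11, 1, 8, 5, 0].
  Check: interpolating c through the α_i gives m(x) = 2 + 3·x (degree < 2) with m(α_i) = c_i for every i, so c is indeed a codeword.


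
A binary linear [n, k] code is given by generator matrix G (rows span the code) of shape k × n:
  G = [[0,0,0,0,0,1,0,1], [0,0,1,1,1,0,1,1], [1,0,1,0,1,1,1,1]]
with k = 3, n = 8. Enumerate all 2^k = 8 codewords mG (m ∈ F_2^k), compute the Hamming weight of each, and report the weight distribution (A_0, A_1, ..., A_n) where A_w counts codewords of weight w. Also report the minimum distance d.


Weight distribution: A_0 = 1, A_2 = 1, A_3 = 2, A_4 = 1, A_5 = 2, A_6 = 1. Minimum distance d = 2.

Enumerate all 2^3 = 8 messages m ∈ F_2^3.
For each, compute codeword c = mG in F_2^8, then tally its weight.
  m = 000 → c = 00000000, weight = 0.
  m = 100 → c = 00000101, weight = 2.
  m = 010 → c = 00111011, weight = 5.
  m = 110 → c = 00111110, weight = 5.
  m = 001 → c = 10101111, weight = 6.
  m = 101 → c = 10101010, weight = 4.
  m = 011 → c = 10010100, weight = 3.
  m = 111 → c = 10010001, weight = 3.
Tally weights:
  weight 0: 1 codewords.
  weight 2: 1 codewords.
  weight 3: 2 codewords.
  weight 4: 1 codewords.
  weight 5: 2 codewords.
  weight 6: 1 codewords.
Minimum distance d = smallest w > 0 with A_w > 0 = 2.
Sanity: Σ A_w = 8 = 2^3 = 8 ✓.


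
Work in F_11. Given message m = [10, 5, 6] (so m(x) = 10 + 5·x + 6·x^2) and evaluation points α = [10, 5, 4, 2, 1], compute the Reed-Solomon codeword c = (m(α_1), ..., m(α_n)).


c = [0, 9, 5, 0, 10]

Message polynomial: m(x) = 10 + 5·x + 6·x^2 (mod 11).
For each evaluation point α_i, compute m(α_i) mod 11:
  α_1 = 10: Horner steps 6 → 10 → 0, so m(10) = 0.
  α_2 = 5: Horner steps 6 → 2 → 9, so m(5) = 9.
  α_3 = 4: Horner steps 6 → 7 → 5, so m(4) = 5.
  α_4 = 2: Horner steps 6 → 6 → 0, so m(2) = 0.
  α_5 = 1: Horner steps 6 → 0 → 10, so m(1) = 10.
Codeword c = [0, 9, 5, 0, 10] ∈ F_11^5.


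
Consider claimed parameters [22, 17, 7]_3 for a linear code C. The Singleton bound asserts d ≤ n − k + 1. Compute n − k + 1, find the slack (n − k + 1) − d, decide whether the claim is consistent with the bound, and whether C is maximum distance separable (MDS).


Singleton RHS = n − k + 1 = 6, slack = -1, bound violated (no such code; not MDS).

Singleton bound: d ≤ n − k + 1.
Here n = 22, k = 17, so n − k + 1 = 6.
Given d = 7, check d ≤ 6: NO.
Slack = (n − k + 1) − d = -1.
The slack is negative: d = 7 exceeds n − k + 1 = 6 by 1, so the Singleton bound is violated and no linear [22, 17, 7]_3 code can exist. In particular it is not MDS (MDS requires d = n − k + 1 exactly).
Description: the claimed parameters are [22, 17, 7]_3; such a code would be impossible (violates the Singleton bound).


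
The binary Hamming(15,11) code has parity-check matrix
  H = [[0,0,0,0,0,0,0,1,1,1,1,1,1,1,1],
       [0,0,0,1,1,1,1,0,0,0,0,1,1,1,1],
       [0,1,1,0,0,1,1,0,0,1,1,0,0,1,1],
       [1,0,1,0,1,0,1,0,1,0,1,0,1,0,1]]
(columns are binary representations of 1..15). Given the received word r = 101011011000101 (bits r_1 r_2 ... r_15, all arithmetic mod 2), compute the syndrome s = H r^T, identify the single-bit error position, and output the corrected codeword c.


s = (0, 0, 1, 0)^T, error position = 2, corrected codeword c = 111011011000101

Compute s = H r^T mod 2 one row at a time:
  s_1 = 1 + 1 + 0 + 0 + 0 + 1 + 0 + 1 = 4 ≡ 0 (mod 2).
  s_2 = 0 + 1 + 1 + 0 + 0 + 1 + 0 + 1 = 4 ≡ 0 (mod 2).
  s_3 = 0 + 1 + 1 + 0 + 0 + 0 + 0 + 1 = 3 ≡ 1 (mod 2).
  s_4 = 1 + 1 + 1 + 0 + 1 + 0 + 1 + 1 = 6 ≡ 0 (mod 2).
s = (0, 0, 1, 0)^T — this equals column 2 of H (binary 0010), so error is at position 2.
Correct: flip bit 2 of r = 101011011000101 to get c = 111011011000101.


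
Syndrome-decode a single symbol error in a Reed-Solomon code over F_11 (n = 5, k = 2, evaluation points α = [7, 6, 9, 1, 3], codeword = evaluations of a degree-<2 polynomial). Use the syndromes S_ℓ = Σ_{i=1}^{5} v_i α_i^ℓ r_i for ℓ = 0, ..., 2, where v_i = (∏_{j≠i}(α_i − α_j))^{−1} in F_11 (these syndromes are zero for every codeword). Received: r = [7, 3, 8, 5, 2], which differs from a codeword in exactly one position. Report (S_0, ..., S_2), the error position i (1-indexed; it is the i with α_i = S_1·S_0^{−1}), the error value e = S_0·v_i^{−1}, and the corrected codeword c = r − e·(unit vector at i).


S = (2, 7, 8), error at position 3, error magnitude e = 4, c = [7, 3, 4, 5, 2].

Step 1: column multipliers v_i = (∏_{j≠i}(α_i − α_j))^{−1} mod 11.
  i = 1 (α = 7): (7−6)(7−9)(7−1)(7−3) = 1·(−2)·6·4 = −48 ≡ 7, so v_1 = 7^{−1} = 8 (mod 11).
  i = 2 (α = 6): (6−7)(6−9)(6−1)(6−3) = (−1)·(−3)·5·3 = 45 ≡ 1, so v_2 = 1^{−1} = 1 (mod 11).
  i = 3 (α = 9): (9−7)(9−6)(9−1)(9−3) = 2·3·8·6 = 288 ≡ 2, so v_3 = 2^{−1} = 6 (mod 11).
  i = 4 (α = 1): (1−7)(1−6)(1−9)(1−3) = (−6)·(−5)·(−8)·(−2) = 480 ≡ 7, so v_4 = 7^{−1} = 8 (mod 11).
  i = 5 (α = 3): (3−7)(3−6)(3−9)(3−1) = (−4)·(−3)·(−6)·2 = −144 ≡ 10, so v_5 = 10^{−1} = 10 (mod 11).
  v = [8, 1, 6, 8, 10].
Step 2: syndromes of r = [7, 3, 8, 5, 2] (all sums mod 11).
  S_0 = Σ v_i r_i = 8·7 + 1·3 + 6·8 + 8·5 + 10·2 = 167 ≡ 2.
  S_1 = Σ v_i α_i r_i = 8·7·7 + 1·6·3 + 6·9·8 + 8·1·5 + 10·3·2 = 942 ≡ 7.
  α_i^2 mod 11 = [5, 3, 4, 1, 9].
  S_2 = Σ v_i α_i^2 r_i = 8·5·7 + 1·3·3 + 6·4·8 + 8·1·5 + 10·9·2 = 701 ≡ 8.
  S = (2, 7, 8) ≠ 0, so r is not a codeword (an error is present).
Step 3: locate the error. For a single error e at position i, S_ℓ = v_i·e·α_i^ℓ, so α_err = S_1/S_0.
  S_0^{−1} = 2^{−1} = 6 (mod 11), so α_err = 7·6 = 42 ≡ 9 = α_3. Error position i = 3.
  Consistency check: S_2/S_1 = 8·8 = 64 ≡ 9 = α_err ✓ (single-error assumption holds).
Step 4: error magnitude e = S_0/v_3 = S_0·∏_{j≠3}(α_3 − α_j) = 2·2 = 4 ≡ 4 (mod 11).
Step 5: correct position 3: c_3 = r_3 − e = 8 − 4 ≡ 4 (mod 11). Hence c = [7, 3, 4, 5, 2].
  Check: interpolating c through the α_i gives m(x) = 1 + 4·x (degree < 2) with m(α_i) = c_i for every i, so c is indeed a codeword.


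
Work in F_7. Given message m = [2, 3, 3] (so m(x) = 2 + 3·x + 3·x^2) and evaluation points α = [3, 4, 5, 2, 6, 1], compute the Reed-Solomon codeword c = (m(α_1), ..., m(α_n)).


c = [3, 6, 1, 6, 2, 1]

Message polynomial: m(x) = 2 + 3·x + 3·x^2 (mod 7).
For each evaluation point α_i, compute m(α_i) mod 7:
  α_1 = 3: Horner steps 3 → 5 → 3, so m(3) = 3.
  α_2 = 4: Horner steps 3 → 1 → 6, so m(4) = 6.
  α_3 = 5: Horner steps 3 → 4 → 1, so m(5) = 1.
  α_4 = 2: Horner steps 3 → 2 → 6, so m(2) = 6.
  α_5 = 6: Horner steps 3 → 0 → 2, so m(6) = 2.
  α_6 = 1: Horner steps 3 → 6 → 1, so m(1) = 1.
Codeword c = [3, 6, 1, 6, 2, 1] ∈ F_7^6.


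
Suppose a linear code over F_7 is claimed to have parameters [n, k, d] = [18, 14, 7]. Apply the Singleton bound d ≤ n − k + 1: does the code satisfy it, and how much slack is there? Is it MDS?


Singleton RHS = n − k + 1 = 5, slack = -2, bound violated (no such code; not MDS).

Singleton bound: d ≤ n − k + 1.
Here n = 18, k = 14, so n − k + 1 = 5.
Given d = 7, check d ≤ 5: NO.
Slack = (n − k + 1) − d = -2.
The slack is negative: d = 7 exceeds n − k + 1 = 5 by 2, so the Singleton bound is violated and no linear [18, 14, 7]_7 code can exist. In particular it is not MDS (MDS requires d = n − k + 1 exactly).
Description: the claimed parameters are [18, 14, 7]_7; such a code would be impossible (violates the Singleton bound).


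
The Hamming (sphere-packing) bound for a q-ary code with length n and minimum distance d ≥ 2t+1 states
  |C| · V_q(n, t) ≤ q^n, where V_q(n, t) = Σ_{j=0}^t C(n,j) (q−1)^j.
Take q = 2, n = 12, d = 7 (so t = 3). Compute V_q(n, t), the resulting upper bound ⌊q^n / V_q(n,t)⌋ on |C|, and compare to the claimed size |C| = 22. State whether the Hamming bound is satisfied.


V_q(n, t) = 299, q^n = 4096, Hamming bound = 13, |C| = 22 > bound (violated).

Step 1: Compute V_q(n, t) = Σ_{j=0}^3 C(n, j) (q−1)^j.
  j = 0: C(12,0)·(1)^0 = 1·1 = 1.
  j = 1: C(12,1)·(1)^1 = 12·1 = 12.
  j = 2: C(12,2)·(1)^2 = 66·1 = 66.
  j = 3: C(12,3)·(1)^3 = 220·1 = 220.
  V_q(n, t) = 1 + 12 + 66 + 220 = 299.
Step 2: q^n = 2^12 = 4096.
Step 3: Hamming bound ⌊q^n / V_q(n,t)⌋ = ⌊4096/299⌋ = 13.
Step 4: Compare |C| = 22 to 13: violated.
The claimed |C| lies above the Hamming bound, so no 2-ary code of length 12 with d ≥ 7 can have 22 codewords.


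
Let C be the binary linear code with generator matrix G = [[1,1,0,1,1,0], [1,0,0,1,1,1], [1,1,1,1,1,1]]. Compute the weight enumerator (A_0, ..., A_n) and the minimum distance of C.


Weight distribution: A_0 = 1, A_2 = 3, A_4 = 3, A_6 = 1. Minimum distance d = 2.

Enumerate all 2^3 = 8 messages m ∈ F_2^3.
For each, compute codeword c = mG in F_2^6, then tally its weight.
  m = 000 → c = 000000, weight = 0.
  m = 100 → c = 110110, weight = 4.
  m = 010 → c = 100111, weight = 4.
  m = 110 → c = 010001, weight = 2.
  m = 001 → c = 111111, weight = 6.
  m = 101 → c = 001001, weight = 2.
  m = 011 → c = 011000, weight = 2.
  m = 111 → c = 101110, weight = 4.
Tally weights:
  weight 0: 1 codewords.
  weight 2: 3 codewords.
  weight 4: 3 codewords.
  weight 6: 1 codewords.
Minimum distance d = smallest w > 0 with A_w > 0 = 2.
Sanity: Σ A_w = 8 = 2^3 = 8 ✓.


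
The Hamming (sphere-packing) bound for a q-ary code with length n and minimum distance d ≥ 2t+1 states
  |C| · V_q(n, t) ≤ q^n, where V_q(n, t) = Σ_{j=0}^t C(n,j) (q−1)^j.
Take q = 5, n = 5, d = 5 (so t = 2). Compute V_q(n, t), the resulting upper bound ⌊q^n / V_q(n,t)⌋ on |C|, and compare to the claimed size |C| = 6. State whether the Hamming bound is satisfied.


V_q(n, t) = 181, q^n = 3125, Hamming bound = 17, |C| = 6 ≤ bound (satisfied).

Step 1: Compute V_q(n, t) = Σ_{j=0}^2 C(n, j) (q−1)^j.
  j = 0: C(5,0)·(4)^0 = 1·1 = 1.
  j = 1: C(5,1)·(4)^1 = 5·4 = 20.
  j = 2: C(5,2)·(4)^2 = 10·16 = 160.
  V_q(n, t) = 1 + 20 + 160 = 181.
Step 2: q^n = 5^5 = 3125.
Step 3: Hamming bound ⌊q^n / V_q(n,t)⌋ = ⌊3125/181⌋ = 17.
Step 4: Compare |C| = 6 to 17: satisfied.
The claimed |C| lies below the Hamming bound.


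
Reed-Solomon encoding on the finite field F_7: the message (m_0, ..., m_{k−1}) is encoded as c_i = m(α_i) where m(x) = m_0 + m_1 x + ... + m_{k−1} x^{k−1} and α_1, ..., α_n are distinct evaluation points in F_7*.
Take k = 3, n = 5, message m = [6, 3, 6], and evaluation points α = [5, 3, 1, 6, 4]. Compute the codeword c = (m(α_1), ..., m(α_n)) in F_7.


c = [3, 6, 1, 2, 2]

Message polynomial: m(x) = 6 + 3·x + 6·x^2 (mod 7).
For each evaluation point α_i, compute m(α_i) mod 7:
  α_1 = 5: Horner steps 6 → 5 → 3, so m(5) = 3.
  α_2 = 3: Horner steps 6 → 0 → 6, so m(3) = 6.
  α_3 = 1: Horner steps 6 → 2 → 1, so m(1) = 1.
  α_4 = 6: Horner steps 6 → 4 → 2, so m(6) = 2.
  α_5 = 4: Horner steps 6 → 6 → 2, so m(4) = 2.
Codeword c = [3, 6, 1, 2, 2] ∈ F_7^5.


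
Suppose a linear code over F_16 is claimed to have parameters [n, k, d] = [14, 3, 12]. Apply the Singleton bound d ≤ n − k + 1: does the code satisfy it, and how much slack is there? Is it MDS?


Singleton RHS = n − k + 1 = 12, slack = 0, bound satisfied, MDS.

Singleton bound: d ≤ n − k + 1.
Here n = 14, k = 3, so n − k + 1 = 12.
Given d = 12, check d ≤ 12: YES.
Slack = (n − k + 1) − d = 0.
The code is MDS (slack = 0).
Description: the claimed parameters are [14, 3, 12]_16; such a code would be MDS (meets Singleton bound).


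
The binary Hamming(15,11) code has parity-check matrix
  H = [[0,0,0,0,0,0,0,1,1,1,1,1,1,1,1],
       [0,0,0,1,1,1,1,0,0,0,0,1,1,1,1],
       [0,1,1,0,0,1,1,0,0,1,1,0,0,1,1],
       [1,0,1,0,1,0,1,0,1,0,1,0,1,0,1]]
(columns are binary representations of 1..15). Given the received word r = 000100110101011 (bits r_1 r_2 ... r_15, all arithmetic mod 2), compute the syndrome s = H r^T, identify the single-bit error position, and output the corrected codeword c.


s = (1, 1, 0, 0)^T, error position = 12, corrected codeword c = 000100110100011

Compute s = H r^T mod 2 one row at a time:
  s_1 = 1 + 0 + 1 + 0 + 1 + 0 + 1 + 1 = 5 ≡ 1 (mod 2).
  s_2 = 1 + 0 + 0 + 1 + 1 + 0 + 1 + 1 = 5 ≡ 1 (mod 2).
  s_3 = 0 + 0 + 0 + 1 + 1 + 0 + 1 + 1 = 4 ≡ 0 (mod 2).
  s_4 = 0 + 0 + 0 + 1 + 0 + 0 + 0 + 1 = 2 ≡ 0 (mod 2).
s = (1, 1, 0, 0)^T — this equals column 12 of H (binary 1100), so error is at position 12.
Correct: flip bit 12 of r = 000100110101011 to get c = 000100110100011.


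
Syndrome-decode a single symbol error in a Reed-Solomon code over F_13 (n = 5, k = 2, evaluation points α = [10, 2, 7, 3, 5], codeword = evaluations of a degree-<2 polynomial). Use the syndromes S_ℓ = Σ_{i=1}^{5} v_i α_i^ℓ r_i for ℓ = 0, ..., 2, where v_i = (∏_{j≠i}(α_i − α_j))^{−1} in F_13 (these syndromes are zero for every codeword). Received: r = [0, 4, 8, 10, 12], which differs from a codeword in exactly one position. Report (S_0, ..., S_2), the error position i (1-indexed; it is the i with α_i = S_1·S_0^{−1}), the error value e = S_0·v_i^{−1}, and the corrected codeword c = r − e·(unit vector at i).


S = (2, 10, 11), error at position 5, error magnitude e = 3, c = [0, 4, 8, 10, 9].

Step 1: column multipliers v_i = (∏_{j≠i}(α_i − α_j))^{−1} mod 13.
  i = 1 (α = 10): (10−2)(10−7)(10−3)(10−5) = 8·3·7·5 = 840 ≡ 8, so v_1 = 8^{−1} = 5 (mod 13).
  i = 2 (α = 2): (2−10)(2−7)(2−3)(2−5) = (−8)·(−5)·(−1)·(−3) = 120 ≡ 3, so v_2 = 3^{−1} = 9 (mod 13).
  i = 3 (α = 7): (7−10)(7−2)(7−3)(7−5) = (−3)·5·4·2 = −120 ≡ 10, so v_3 = 10^{−1} = 4 (mod 13).
  i = 4 (α = 3): (3−10)(3−2)(3−7)(3−5) = (−7)·1·(−4)·(−2) = −56 ≡ 9, so v_4 = 9^{−1} = 3 (mod 13).
  i = 5 (α = 5): (5−10)(5−2)(5−7)(5−3) = (−5)·3·(−2)·2 = 60 ≡ 8, so v_5 = 8^{−1} = 5 (mod 13).
  v = [5, 9, 4, 3, 5].
Step 2: syndromes of r = [0, 4, 8, 10, 12] (all sums mod 13).
  S_0 = Σ v_i r_i = 5·0 + 9·4 + 4·8 + 3·10 + 5·12 = 158 ≡ 2.
  S_1 = Σ v_i α_i r_i = 5·10·0 + 9·2·4 + 4·7·8 + 3·3·10 + 5·5·12 = 686 ≡ 10.
  α_i^2 mod 13 = [9, 4, 10, 9, 12].
  S_2 = Σ v_i α_i^2 r_i = 5·9·0 + 9·4·4 + 4·10·8 + 3·9·10 + 5·12·12 = 1454 ≡ 11.
  S = (2, 10, 11) ≠ 0, so r is not a codeword (an error is present).
Step 3: locate the error. For a single error e at position i, S_ℓ = v_i·e·α_i^ℓ, so α_err = S_1/S_0.
  S_0^{−1} = 2^{−1} = 7 (mod 13), so α_err = 10·7 = 70 ≡ 5 = α_5. Error position i = 5.
  Consistency check: S_2/S_1 = 11·4 = 44 ≡ 5 = α_err ✓ (single-error assumption holds).
Step 4: error magnitude e = S_0/v_5 = S_0·∏_{j≠5}(α_5 − α_j) = 2·8 = 16 ≡ 3 (mod 13).
Step 5: correct position 5: c_5 = r_5 − e = 12 − 3 ≡ 9 (mod 13). Hence c = [0, 4, 8, 10, 9].
  Check: interpolating c through the α_i gives m(x) = 5 + 6·x (degree < 2) with m(α_i) = c_i for every i, so c is indeed a codeword.


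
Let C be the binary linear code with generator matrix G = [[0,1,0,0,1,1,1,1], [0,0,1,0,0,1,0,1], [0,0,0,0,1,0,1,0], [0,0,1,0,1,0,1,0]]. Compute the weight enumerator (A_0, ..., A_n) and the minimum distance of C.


Weight distribution: A_0 = 1, A_1 = 2, A_2 = 3, A_3 = 4, A_4 = 3, A_5 = 2, A_6 = 1. Minimum distance d = 1.

Enumerate all 2^4 = 16 messages m ∈ F_2^4.
For each, compute codeword c = mG in F_2^8, then tally its weight.
  m = 0000 → c = 00000000, weight = 0.
  m = 1000 → c = 01001111, weight = 5.
  m = 0100 → c = 00100101, weight = 3.
  m = 1100 → c = 01101010, weight = 4.
  m = 0010 → c = 00001010, weight = 2.
  m = 1010 → c = 01000101, weight = 3.
  m = 0110 → c = 00101111, weight = 5.
  m = 1110 → c = 01100000, weight = 2.
  m = 0001 → c = 00101010, weight = 3.
  m = 1001 → c = 01100101, weight = 4.
  m = 0101 → c = 00001111, weight = 4.
  m = 1101 → c = 01000000, weight = 1.
  m = 0011 → c = 00100000, weight = 1.
  m = 1011 → c = 01101111, weight = 6.
  m = 0111 → c = 00000101, weight = 2.
  m = 1111 → c = 01001010, weight = 3.
Tally weights:
  weight 0: 1 codewords.
  weight 1: 2 codewords.
  weight 2: 3 codewords.
  weight 3: 4 codewords.
  weight 4: 3 codewords.
  weight 5: 2 codewords.
  weight 6: 1 codewords.
Minimum distance d = smallest w > 0 with A_w > 0 = 1.
Sanity: Σ A_w = 16 = 2^4 = 16 ✓.


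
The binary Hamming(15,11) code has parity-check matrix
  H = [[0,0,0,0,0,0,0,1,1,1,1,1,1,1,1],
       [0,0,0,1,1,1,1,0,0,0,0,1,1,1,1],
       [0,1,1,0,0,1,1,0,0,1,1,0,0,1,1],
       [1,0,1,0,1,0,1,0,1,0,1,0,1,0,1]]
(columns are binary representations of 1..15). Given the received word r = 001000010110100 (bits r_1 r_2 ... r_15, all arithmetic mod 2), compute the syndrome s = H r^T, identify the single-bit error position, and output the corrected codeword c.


s = (0, 1, 1, 1)^T, error position = 7, corrected codeword c = 001000110110100

Compute s = H r^T mod 2 one row at a time:
  s_1 = 1 + 0 + 1 + 1 + 0 + 1 + 0 + 0 = 4 ≡ 0 (mod 2).
  s_2 = 0 + 0 + 0 + 0 + 0 + 1 + 0 + 0 = 1 ≡ 1 (mod 2).
  s_3 = 0 + 1 + 0 + 0 + 1 + 1 + 0 + 0 = 3 ≡ 1 (mod 2).
  s_4 = 0 + 1 + 0 + 0 + 0 + 1 + 1 + 0 = 3 ≡ 1 (mod 2).
s = (0, 1, 1, 1)^T — this equals column 7 of H (binary 0111), so error is at position 7.
Correct: flip bit 7 of r = 001000010110100 to get c = 001000110110100.


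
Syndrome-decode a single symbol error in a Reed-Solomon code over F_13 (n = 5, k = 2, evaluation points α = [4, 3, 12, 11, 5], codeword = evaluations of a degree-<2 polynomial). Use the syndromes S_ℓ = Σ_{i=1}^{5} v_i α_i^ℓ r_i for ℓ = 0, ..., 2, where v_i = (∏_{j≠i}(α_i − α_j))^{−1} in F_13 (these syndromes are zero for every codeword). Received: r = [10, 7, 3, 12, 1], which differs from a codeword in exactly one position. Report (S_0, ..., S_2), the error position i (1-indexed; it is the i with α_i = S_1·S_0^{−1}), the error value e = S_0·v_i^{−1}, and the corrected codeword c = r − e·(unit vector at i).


S = (1, 3, 9), error at position 2, error magnitude e = 1, c = [10, 6, 3, 12, 1].

Step 1: column multipliers v_i = (∏_{j≠i}(α_i − α_j))^{−1} mod 13.
  i = 1 (α = 4): (4−3)(4−12)(4−11)(4−5) = 1·(−8)·(−7)·(−1) = −56 ≡ 9, so v_1 = 9^{−1} = 3 (mod 13).
  i = 2 (α = 3): (3−4)(3−12)(3−11)(3−5) = (−1)·(−9)·(−8)·(−2) = 144 ≡ 1, so v_2 = 1^{−1} = 1 (mod 13).
  i = 3 (α = 12): (12−4)(12−3)(12−11)(12−5) = 8·9·1·7 = 504 ≡ 10, so v_3 = 10^{−1} = 4 (mod 13).
  i = 4 (α = 11): (11−4)(11−3)(11−12)(11−5) = 7·8·(−1)·6 = −336 ≡ 2, so v_4 = 2^{−1} = 7 (mod 13).
  i = 5 (α = 5): (5−4)(5−3)(5−12)(5−11) = 1·2·(−7)·(−6) = 84 ≡ 6, so v_5 = 6^{−1} = 11 (mod 13).
  v = [3, 1, 4, 7, 11].
Step 2: syndromes of r = [10, 7, 3, 12, 1] (all sums mod 13).
  S_0 = Σ v_i r_i = 3·10 + 1·7 + 4·3 + 7·12 + 11·1 = 144 ≡ 1.
  S_1 = Σ v_i α_i r_i = 3·4·10 + 1·3·7 + 4·12·3 + 7·11·12 + 11·5·1 = 1264 ≡ 3.
  α_i^2 mod 13 = [3, 9, 1, 4, 12].
  S_2 = Σ v_i α_i^2 r_i = 3·3·10 + 1·9·7 + 4·1·3 + 7·4·12 + 11·12·1 = 633 ≡ 9.
  S = (1, 3, 9) ≠ 0, so r is not a codeword (an error is present).
Step 3: locate the error. For a single error e at position i, S_ℓ = v_i·e·α_i^ℓ, so α_err = S_1/S_0.
  S_0^{−1} = 1^{−1} = 1 (mod 13), so α_err = 3·1 = 3 ≡ 3 = α_2. Error position i = 2.
  Consistency check: S_2/S_1 = 9·9 = 81 ≡ 3 = α_err ✓ (single-error assumption holds).
Step 4: error magnitude e = S_0/v_2 = S_0·∏_{j≠2}(α_2 − α_j) = 1·1 = 1 ≡ 1 (mod 13).
Step 5: correct position 2: c_2 = r_2 − e = 7 − 1 ≡ 6 (mod 13). Hence c = [10, 6, 3, 12, 1].
  Check: interpolating c through the α_i gives m(x) = 7 + 4·x (degree < 2) with m(α_i) = c_i for every i, so c is indeed a codeword.


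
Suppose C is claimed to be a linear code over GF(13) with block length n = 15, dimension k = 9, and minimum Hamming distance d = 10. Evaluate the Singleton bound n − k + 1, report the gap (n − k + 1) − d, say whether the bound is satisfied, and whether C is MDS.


Singleton RHS = n − k + 1 = 7, slack = -3, bound violated (no such code; not MDS).

Singleton bound: d ≤ n − k + 1.
Here n = 15, k = 9, so n − k + 1 = 7.
Given d = 10, check d ≤ 7: NO.
Slack = (n − k + 1) − d = -3.
The slack is negative: d = 10 exceeds n − k + 1 = 7 by 3, so the Singleton bound is violated and no linear [15, 9, 10]_13 code can exist. In particular it is not MDS (MDS requires d = n − k + 1 exactly).
Description: the claimed parameters are [15, 9, 10]_13; such a code would be impossible (violates the Singleton bound).


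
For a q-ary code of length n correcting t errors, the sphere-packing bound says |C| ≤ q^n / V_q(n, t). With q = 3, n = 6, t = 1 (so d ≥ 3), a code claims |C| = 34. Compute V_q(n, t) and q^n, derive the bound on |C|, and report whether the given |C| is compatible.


V_q(n, t) = 13, q^n = 729, Hamming bound = 56, |C| = 34 ≤ bound (satisfied).

Step 1: Compute V_q(n, t) = Σ_{j=0}^1 C(n, j) (q−1)^j.
  j = 0: C(6,0)·(2)^0 = 1·1 = 1.
  j = 1: C(6,1)·(2)^1 = 6·2 = 12.
  V_q(n, t) = 1 + 12 = 13.
Step 2: q^n = 3^6 = 729.
Step 3: Hamming bound ⌊q^n / V_q(n,t)⌋ = ⌊729/13⌋ = 56.
Step 4: Compare |C| = 34 to 56: satisfied.
The claimed |C| lies below the Hamming bound.


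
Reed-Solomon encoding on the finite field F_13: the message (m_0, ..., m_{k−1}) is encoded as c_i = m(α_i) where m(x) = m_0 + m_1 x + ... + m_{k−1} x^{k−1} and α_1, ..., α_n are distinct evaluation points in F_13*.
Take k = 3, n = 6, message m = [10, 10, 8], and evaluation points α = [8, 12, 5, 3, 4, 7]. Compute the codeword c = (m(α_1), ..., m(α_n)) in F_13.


c = [4, 8, 0, 8, 9, 4]

Message polynomial: m(x) = 10 + 10·x + 8·x^2 (mod 13).
For each evaluation point α_i, compute m(α_i) mod 13:
  α_1 = 8: Horner steps 8 → 9 → 4, so m(8) = 4.
  α_2 = 12: Horner steps 8 → 2 → 8, so m(12) = 8.
  α_3 = 5: Horner steps 8 → 11 → 0, so m(5) = 0.
  α_4 = 3: Horner steps 8 → 8 → 8, so m(3) = 8.
  α_5 = 4: Horner steps 8 → 3 → 9, so m(4) = 9.
  α_6 = 7: Horner steps 8 → 1 → 4, so m(7) = 4.
Codeword c = [4, 8, 0, 8, 9, 4] ∈ F_13^6.


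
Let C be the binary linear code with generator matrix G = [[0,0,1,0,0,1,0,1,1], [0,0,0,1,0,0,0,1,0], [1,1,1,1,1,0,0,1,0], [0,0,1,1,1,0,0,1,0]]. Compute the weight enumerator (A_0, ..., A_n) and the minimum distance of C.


Weight distribution: A_0 = 1, A_2 = 3, A_4 = 7, A_6 = 5. Minimum distance d = 2.

Enumerate all 2^4 = 16 messages m ∈ F_2^4.
For each, compute codeword c = mG in F_2^9, then tally its weight.
  m = 0000 → c = 000000000, weight = 0.
  m = 1000 → c = 001001011, weight = 4.
  m = 0100 → c = 000100010, weight = 2.
  m = 1100 → c = 001101001, weight = 4.
  m = 0010 → c = 111110010, weight = 6.
  m = 1010 → c = 110111001, weight = 6.
  m = 0110 → c = 111010000, weight = 4.
  m = 1110 → c = 110011011, weight = 6.
  m = 0001 → c = 001110010, weight = 4.
  m = 1001 → c = 000111001, weight = 4.
  m = 0101 → c = 001010000, weight = 2.
  m = 1101 → c = 000011011, weight = 4.
  m = 0011 → c = 110000000, weight = 2.
  m = 1011 → c = 111001011, weight = 6.
  m = 0111 → c = 110100010, weight = 4.
  m = 1111 → c = 111101001, weight = 6.
Tally weights:
  weight 0: 1 codewords.
  weight 2: 3 codewords.
  weight 4: 7 codewords.
  weight 6: 5 codewords.
Minimum distance d = smallest w > 0 with A_w > 0 = 2.
Sanity: Σ A_w = 16 = 2^4 = 16 ✓.


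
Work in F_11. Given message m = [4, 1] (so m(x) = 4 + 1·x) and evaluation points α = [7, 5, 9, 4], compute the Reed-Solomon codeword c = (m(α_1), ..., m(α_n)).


c = [0, 9, 2, 8]

Message polynomial: m(x) = 4 + 1·x (mod 11).
For each evaluation point α_i, compute m(α_i) mod 11:
  α_1 = 7: Horner steps 1 → 0, so m(7) = 0.
  α_2 = 5: Horner steps 1 → 9, so m(5) = 9.
  α_3 = 9: Horner steps 1 → 2, so m(9) = 2.
  α_4 = 4: Horner steps 1 → 8, so m(4) = 8.
Codeword c = [0, 9, 2, 8] ∈ F_11^4.


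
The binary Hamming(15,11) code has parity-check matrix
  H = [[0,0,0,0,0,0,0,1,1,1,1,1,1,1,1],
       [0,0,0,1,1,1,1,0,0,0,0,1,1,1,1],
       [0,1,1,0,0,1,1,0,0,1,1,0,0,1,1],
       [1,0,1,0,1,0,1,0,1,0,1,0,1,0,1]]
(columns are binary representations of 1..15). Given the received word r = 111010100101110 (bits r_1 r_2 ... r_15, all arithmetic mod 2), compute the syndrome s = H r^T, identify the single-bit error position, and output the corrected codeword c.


s = (0, 1, 1, 1)^T, error position = 7, corrected codeword c = 111010000101110

Compute s = H r^T mod 2 one row at a time:
  s_1 = 0 + 0 + 1 + 0 + 1 + 1 + 1 + 0 = 4 ≡ 0 (mod 2).
  s_2 = 0 + 1 + 0 + 1 + 1 + 1 + 1 + 0 = 5 ≡ 1 (mod 2).
  s_3 = 1 + 1 + 0 + 1 + 1 + 0 + 1 + 0 = 5 ≡ 1 (mod 2).
  s_4 = 1 + 1 + 1 + 1 + 0 + 0 + 1 + 0 = 5 ≡ 1 (mod 2).
s = (0, 1, 1, 1)^T — this equals column 7 of H (binary 0111), so error is at position 7.
Correct: flip bit 7 of r = 111010100101110 to get c = 111010000101110.


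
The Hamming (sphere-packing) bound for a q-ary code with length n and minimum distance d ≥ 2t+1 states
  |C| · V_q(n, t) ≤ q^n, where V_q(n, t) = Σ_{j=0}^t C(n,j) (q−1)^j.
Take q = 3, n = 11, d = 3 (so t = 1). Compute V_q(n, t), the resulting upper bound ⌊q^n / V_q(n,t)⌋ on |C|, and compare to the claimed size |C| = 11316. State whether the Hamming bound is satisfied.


V_q(n, t) = 23, q^n = 177147, Hamming bound = 7702, |C| = 11316 > bound (violated).

Step 1: Compute V_q(n, t) = Σ_{j=0}^1 C(n, j) (q−1)^j.
  j = 0: C(11,0)·(2)^0 = 1·1 = 1.
  j = 1: C(11,1)·(2)^1 = 11·2 = 22.
  V_q(n, t) = 1 + 22 = 23.
Step 2: q^n = 3^11 = 177147.
Step 3: Hamming bound ⌊q^n / V_q(n,t)⌋ = ⌊177147/23⌋ = 7702.
Step 4: Compare |C| = 11316 to 7702: violated.
The claimed |C| lies above the Hamming bound, so no 3-ary code of length 11 with d ≥ 3 can have 11316 codewords.


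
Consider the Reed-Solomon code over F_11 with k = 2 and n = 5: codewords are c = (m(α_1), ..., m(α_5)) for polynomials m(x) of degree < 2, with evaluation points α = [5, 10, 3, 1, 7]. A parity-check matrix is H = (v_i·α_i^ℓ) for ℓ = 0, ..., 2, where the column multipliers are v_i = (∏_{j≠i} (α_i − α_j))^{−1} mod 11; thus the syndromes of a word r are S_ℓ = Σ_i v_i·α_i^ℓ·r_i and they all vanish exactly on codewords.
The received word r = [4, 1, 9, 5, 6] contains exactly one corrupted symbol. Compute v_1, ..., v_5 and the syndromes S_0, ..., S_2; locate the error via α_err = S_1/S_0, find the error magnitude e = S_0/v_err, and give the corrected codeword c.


S = (8, 7, 2), error at position 1, error magnitude e = 2, c = [2, 1, 9, 5, 6].

Step 1: column multipliers v_i = (∏_{j≠i}(α_i − α_j))^{−1} mod 11.
  i = 1 (α = 5): (5−10)(5−3)(5−1)(5−7) = (−5)·2·4·(−2) = 80 ≡ 3, so v_1 = 3^{−1} = 4 (mod 11).
  i = 2 (α = 10): (10−5)(10−3)(10−1)(10−7) = 5·7·9·3 = 945 ≡ 10, so v_2 = 10^{−1} = 10 (mod 11).
  i = 3 (α = 3): (3−5)(3−10)(3−1)(3−7) = (−2)·(−7)·2·(−4) = −112 ≡ 9, so v_3 = 9^{−1} = 5 (mod 11).
  i = 4 (α = 1): (1−5)(1−10)(1−3)(1−7) = (−4)·(−9)·(−2)·(−6) = 432 ≡ 3, so v_4 = 3^{−1} = 4 (mod 11).
  i = 5 (α = 7): (7−5)(7−10)(7−3)(7−1) = 2·(−3)·4·6 = −144 ≡ 10, so v_5 = 10^{−1} = 10 (mod 11).
  v = [4, 10, 5, 4, 10].
Step 2: syndromes of r = [4, 1, 9, 5, 6] (all sums mod 11).
  S_0 = Σ v_i r_i = 4·4 + 10·1 + 5·9 + 4·5 + 10·6 = 151 ≡ 8.
  S_1 = Σ v_i α_i r_i = 4·5·4 + 10·10·1 + 5·3·9 + 4·1·5 + 10·7·6 = 755 ≡ 7.
  α_i^2 mod 11 = [3, 1, 9, 1, 5].
  S_2 = Σ v_i α_i^2 r_i = 4·3·4 + 10·1·1 + 5·9·9 + 4·1·5 + 10·5·6 = 783 ≡ 2.
  S = (8, 7, 2) ≠ 0, so r is not a codeword (an error is present).
Step 3: locate the error. For a single error e at position i, S_ℓ = v_i·e·α_i^ℓ, so α_err = S_1/S_0.
  S_0^{−1} = 8^{−1} = 7 (mod 11), so α_err = 7·7 = 49 ≡ 5 = α_1. Error position i = 1.
  Consistency check: S_2/S_1 = 2·8 = 16 ≡ 5 = α_err ✓ (single-error assumption holds).
Step 4: error magnitude e = S_0/v_1 = S_0·∏_{j≠1}(α_1 − α_j) = 8·3 = 24 ≡ 2 (mod 11).
Step 5: correct position 1: c_1 = r_1 − e = 4 − 2 ≡ 2 (mod 11). Hence c = [2, 1, 9, 5, 6].
  Check: interpolating c through the α_i gives m(x) = 3 + 2·x (degree < 2) with m(α_i) = c_i for every i, so c is indeed a codeword.


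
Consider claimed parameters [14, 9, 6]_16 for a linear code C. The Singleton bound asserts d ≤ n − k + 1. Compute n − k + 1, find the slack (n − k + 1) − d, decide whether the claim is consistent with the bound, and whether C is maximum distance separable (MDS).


Singleton RHS = n − k + 1 = 6, slack = 0, bound satisfied, MDS.

Singleton bound: d ≤ n − k + 1.
Here n = 14, k = 9, so n − k + 1 = 6.
Given d = 6, check d ≤ 6: YES.
Slack = (n − k + 1) − d = 0.
The code is MDS (slack = 0).
Description: the claimed parameters are [14, 9, 6]_16; such a code would be MDS (meets Singleton bound).


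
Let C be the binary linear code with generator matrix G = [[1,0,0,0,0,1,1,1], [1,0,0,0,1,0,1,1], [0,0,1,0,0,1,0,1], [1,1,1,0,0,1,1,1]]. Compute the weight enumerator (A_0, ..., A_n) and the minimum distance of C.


Weight distribution: A_0 = 1, A_2 = 2, A_3 = 6, A_4 = 3, A_5 = 2, A_6 = 2. Minimum distance d = 2.

Enumerate all 2^4 = 16 messages m ∈ F_2^4.
For each, compute codeword c = mG in F_2^8, then tally its weight.
  m = 0000 → c = 00000000, weight = 0.
  m = 1000 → c = 10000111, weight = 4.
  m = 0100 → c = 10001011, weight = 4.
  m = 1100 → c = 00001100, weight = 2.
  m = 0010 → c = 00100101, weight = 3.
  m = 1010 → c = 10100010, weight = 3.
  m = 0110 → c = 10101110, weight = 5.
  m = 1110 → c = 00101001, weight = 3.
  m = 0001 → c = 11100111, weight = 6.
  m = 1001 → c = 01100000, weight = 2.
  m = 0101 → c = 01101100, weight = 4.
  m = 1101 → c = 11101011, weight = 6.
  m = 0011 → c = 11000010, weight = 3.
  m = 1011 → c = 01000101, weight = 3.
  m = 0111 → c = 01001001, weight = 3.
  m = 1111 → c = 11001110, weight = 5.
Tally weights:
  weight 0: 1 codewords.
  weight 2: 2 codewords.
  weight 3: 6 codewords.
  weight 4: 3 codewords.
  weight 5: 2 codewords.
  weight 6: 2 codewords.
Minimum distance d = smallest w > 0 with A_w > 0 = 2.
Sanity: Σ A_w = 16 = 2^4 = 16 ✓.


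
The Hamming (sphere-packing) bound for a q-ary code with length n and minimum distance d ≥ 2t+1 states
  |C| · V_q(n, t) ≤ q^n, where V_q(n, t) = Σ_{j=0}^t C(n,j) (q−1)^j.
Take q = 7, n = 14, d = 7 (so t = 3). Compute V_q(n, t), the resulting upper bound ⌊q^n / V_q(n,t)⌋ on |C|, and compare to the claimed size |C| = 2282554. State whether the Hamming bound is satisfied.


V_q(n, t) = 81985, q^n = 678223072849, Hamming bound = 8272526, |C| = 2282554 ≤ bound (satisfied).

Step 1: Compute V_q(n, t) = Σ_{j=0}^3 C(n, j) (q−1)^j.
  j = 0: C(14,0)·(6)^0 = 1·1 = 1.
  j = 1: C(14,1)·(6)^1 = 14·6 = 84.
  j = 2: C(14,2)·(6)^2 = 91·36 = 3276.
  j = 3: C(14,3)·(6)^3 = 364·216 = 78624.
  V_q(n, t) = 1 + 84 + 3276 + 78624 = 81985.
Step 2: q^n = 7^14 = 678223072849.
Step 3: Hamming bound ⌊q^n / V_q(n,t)⌋ = ⌊678223072849/81985⌋ = 8272526.
Step 4: Compare |C| = 2282554 to 8272526: satisfied.
The claimed |C| lies below the Hamming bound.


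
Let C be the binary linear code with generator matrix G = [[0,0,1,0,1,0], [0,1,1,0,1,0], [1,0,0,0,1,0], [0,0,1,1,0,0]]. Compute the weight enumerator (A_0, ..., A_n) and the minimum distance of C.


Weight distribution: A_0 = 1, A_1 = 1, A_2 = 6, A_3 = 6, A_4 = 1, A_5 = 1. Minimum distance d = 1.

Enumerate all 2^4 = 16 messages m ∈ F_2^4.
For each, compute codeword c = mG in F_2^6, then tally its weight.
  m = 0000 → c = 000000, weight = 0.
  m = 1000 → c = 001010, weight = 2.
  m = 0100 → c = 011010, weight = 3.
  m = 1100 → c = 010000, weight = 1.
  m = 0010 → c = 100010, weight = 2.
  m = 1010 → c = 101000, weight = 2.
  m = 0110 → c = 111000, weight = 3.
  m = 1110 → c = 110010, weight = 3.
  m = 0001 → c = 001100, weight = 2.
  m = 1001 → c = 000110, weight = 2.
  m = 0101 → c = 010110, weight = 3.
  m = 1101 → c = 011100, weight = 3.
  m = 0011 → c = 101110, weight = 4.
  m = 1011 → c = 100100, weight = 2.
  m = 0111 → c = 110100, weight = 3.
  m = 1111 → c = 111110, weight = 5.
Tally weights:
  weight 0: 1 codewords.
  weight 1: 1 codewords.
  weight 2: 6 codewords.
  weight 3: 6 codewords.
  weight 4: 1 codewords.
  weight 5: 1 codewords.
Minimum distance d = smallest w > 0 with A_w > 0 = 1.
Sanity: Σ A_w = 16 = 2^4 = 16 ✓.


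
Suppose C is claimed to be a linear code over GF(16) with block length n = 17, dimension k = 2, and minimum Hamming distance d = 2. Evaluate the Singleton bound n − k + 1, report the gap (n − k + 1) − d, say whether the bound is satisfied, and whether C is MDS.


Singleton RHS = n − k + 1 = 16, slack = 14, bound satisfied, not MDS.

Singleton bound: d ≤ n − k + 1.
Here n = 17, k = 2, so n − k + 1 = 16.
Given d = 2, check d ≤ 16: YES.
Slack = (n − k + 1) − d = 14.
The code is NOT MDS (slack = 14 > 0).
Description: the claimed parameters are [17, 2, 2]_16; such a code would be non-MDS.


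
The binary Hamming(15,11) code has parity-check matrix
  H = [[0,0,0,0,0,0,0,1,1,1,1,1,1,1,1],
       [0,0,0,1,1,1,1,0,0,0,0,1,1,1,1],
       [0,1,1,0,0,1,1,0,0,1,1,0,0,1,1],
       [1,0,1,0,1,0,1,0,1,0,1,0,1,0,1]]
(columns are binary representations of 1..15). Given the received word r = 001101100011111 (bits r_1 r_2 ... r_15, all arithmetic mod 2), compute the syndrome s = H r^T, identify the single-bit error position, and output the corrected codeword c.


s = (1, 1, 0, 1)^T, error position = 13, corrected codeword c = 001101100011011

Compute s = H r^T mod 2 one row at a time:
  s_1 = 0 + 0 + 0 + 1 + 1 + 1 + 1 + 1 = 5 ≡ 1 (mod 2).
  s_2 = 1 + 0 + 1 + 1 + 1 + 1 + 1 + 1 = 7 ≡ 1 (mod 2).
  s_3 = 0 + 1 + 1 + 1 + 0 + 1 + 1 + 1 = 6 ≡ 0 (mod 2).
  s_4 = 0 + 1 + 0 + 1 + 0 + 1 + 1 + 1 = 5 ≡ 1 (mod 2).
s = (1, 1, 0, 1)^T — this equals column 13 of H (binary 1101), so error is at position 13.
Correct: flip bit 13 of r = 001101100011111 to get c = 001101100011011.


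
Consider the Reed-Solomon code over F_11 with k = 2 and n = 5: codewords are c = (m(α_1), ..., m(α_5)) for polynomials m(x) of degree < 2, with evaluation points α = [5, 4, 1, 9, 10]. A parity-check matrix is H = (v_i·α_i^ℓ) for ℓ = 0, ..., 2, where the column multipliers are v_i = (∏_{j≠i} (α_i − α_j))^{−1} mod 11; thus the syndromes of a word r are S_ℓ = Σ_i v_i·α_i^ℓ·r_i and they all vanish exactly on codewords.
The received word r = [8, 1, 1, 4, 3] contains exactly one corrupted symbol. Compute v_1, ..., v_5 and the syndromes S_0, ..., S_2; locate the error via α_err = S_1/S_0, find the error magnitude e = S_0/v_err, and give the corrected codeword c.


S = (4, 5, 9), error at position 2, error magnitude e = 3, c = [8, 9, 1, 4, 3].

Step 1: column multipliers v_i = (∏_{j≠i}(α_i − α_j))^{−1} mod 11.
  i = 1 (α = 5): (5−4)(5−1)(5−9)(5−10) = 1·4·(−4)·(−5) = 80 ≡ 3, so v_1 = 3^{−1} = 4 (mod 11).
  i = 2 (α = 4): (4−5)(4−1)(4−9)(4−10) = (−1)·3·(−5)·(−6) = −90 ≡ 9, so v_2 = 9^{−1} = 5 (mod 11).
  i = 3 (α = 1): (1−5)(1−4)(1−9)(1−10) = (−4)·(−3)·(−8)·(−9) = 864 ≡ 6, so v_3 = 6^{−1} = 2 (mod 11).
  i = 4 (α = 9): (9−5)(9−4)(9−1)(9−10) = 4·5·8·(−1) = −160 ≡ 5, so v_4 = 5^{−1} = 9 (mod 11).
  i = 5 (α = 10): (10−5)(10−4)(10−1)(10−9) = 5·6·9·1 = 270 ≡ 6, so v_5 = 6^{−1} = 2 (mod 11).
  v = [4, 5, 2, 9, 2].
Step 2: syndromes of r = [8, 1, 1, 4, 3] (all sums mod 11).
  S_0 = Σ v_i r_i = 4·8 + 5·1 + 2·1 + 9·4 + 2·3 = 81 ≡ 4.
  S_1 = Σ v_i α_i r_i = 4·5·8 + 5·4·1 + 2·1·1 + 9·9·4 + 2·10·3 = 566 ≡ 5.
  α_i^2 mod 11 = [3, 5, 1, 4, 1].
  S_2 = Σ v_i α_i^2 r_i = 4·3·8 + 5·5·1 + 2·1·1 + 9·4·4 + 2·1·3 = 273 ≡ 9.
  S = (4, 5, 9) ≠ 0, so r is not a codeword (an error is present).
Step 3: locate the error. For a single error e at position i, S_ℓ = v_i·e·α_i^ℓ, so α_err = S_1/S_0.
  S_0^{−1} = 4^{−1} = 3 (mod 11), so α_err = 5·3 = 15 ≡ 4 = α_2. Error position i = 2.
  Consistency check: S_2/S_1 = 9·9 = 81 ≡ 4 = α_err ✓ (single-error assumption holds).
Step 4: error magnitude e = S_0/v_2 = S_0·∏_{j≠2}(α_2 − α_j) = 4·9 = 36 ≡ 3 (mod 11).
Step 5: correct position 2: c_2 = r_2 − e = 1 − 3 ≡ 9 (mod 11). Hence c = [8, 9, 1, 4, 3].
  Check: interpolating c through the α_i gives m(x) = 2 + 10·x (degree < 2) with m(α_i) = c_i for every i, so c is indeed a codeword.
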